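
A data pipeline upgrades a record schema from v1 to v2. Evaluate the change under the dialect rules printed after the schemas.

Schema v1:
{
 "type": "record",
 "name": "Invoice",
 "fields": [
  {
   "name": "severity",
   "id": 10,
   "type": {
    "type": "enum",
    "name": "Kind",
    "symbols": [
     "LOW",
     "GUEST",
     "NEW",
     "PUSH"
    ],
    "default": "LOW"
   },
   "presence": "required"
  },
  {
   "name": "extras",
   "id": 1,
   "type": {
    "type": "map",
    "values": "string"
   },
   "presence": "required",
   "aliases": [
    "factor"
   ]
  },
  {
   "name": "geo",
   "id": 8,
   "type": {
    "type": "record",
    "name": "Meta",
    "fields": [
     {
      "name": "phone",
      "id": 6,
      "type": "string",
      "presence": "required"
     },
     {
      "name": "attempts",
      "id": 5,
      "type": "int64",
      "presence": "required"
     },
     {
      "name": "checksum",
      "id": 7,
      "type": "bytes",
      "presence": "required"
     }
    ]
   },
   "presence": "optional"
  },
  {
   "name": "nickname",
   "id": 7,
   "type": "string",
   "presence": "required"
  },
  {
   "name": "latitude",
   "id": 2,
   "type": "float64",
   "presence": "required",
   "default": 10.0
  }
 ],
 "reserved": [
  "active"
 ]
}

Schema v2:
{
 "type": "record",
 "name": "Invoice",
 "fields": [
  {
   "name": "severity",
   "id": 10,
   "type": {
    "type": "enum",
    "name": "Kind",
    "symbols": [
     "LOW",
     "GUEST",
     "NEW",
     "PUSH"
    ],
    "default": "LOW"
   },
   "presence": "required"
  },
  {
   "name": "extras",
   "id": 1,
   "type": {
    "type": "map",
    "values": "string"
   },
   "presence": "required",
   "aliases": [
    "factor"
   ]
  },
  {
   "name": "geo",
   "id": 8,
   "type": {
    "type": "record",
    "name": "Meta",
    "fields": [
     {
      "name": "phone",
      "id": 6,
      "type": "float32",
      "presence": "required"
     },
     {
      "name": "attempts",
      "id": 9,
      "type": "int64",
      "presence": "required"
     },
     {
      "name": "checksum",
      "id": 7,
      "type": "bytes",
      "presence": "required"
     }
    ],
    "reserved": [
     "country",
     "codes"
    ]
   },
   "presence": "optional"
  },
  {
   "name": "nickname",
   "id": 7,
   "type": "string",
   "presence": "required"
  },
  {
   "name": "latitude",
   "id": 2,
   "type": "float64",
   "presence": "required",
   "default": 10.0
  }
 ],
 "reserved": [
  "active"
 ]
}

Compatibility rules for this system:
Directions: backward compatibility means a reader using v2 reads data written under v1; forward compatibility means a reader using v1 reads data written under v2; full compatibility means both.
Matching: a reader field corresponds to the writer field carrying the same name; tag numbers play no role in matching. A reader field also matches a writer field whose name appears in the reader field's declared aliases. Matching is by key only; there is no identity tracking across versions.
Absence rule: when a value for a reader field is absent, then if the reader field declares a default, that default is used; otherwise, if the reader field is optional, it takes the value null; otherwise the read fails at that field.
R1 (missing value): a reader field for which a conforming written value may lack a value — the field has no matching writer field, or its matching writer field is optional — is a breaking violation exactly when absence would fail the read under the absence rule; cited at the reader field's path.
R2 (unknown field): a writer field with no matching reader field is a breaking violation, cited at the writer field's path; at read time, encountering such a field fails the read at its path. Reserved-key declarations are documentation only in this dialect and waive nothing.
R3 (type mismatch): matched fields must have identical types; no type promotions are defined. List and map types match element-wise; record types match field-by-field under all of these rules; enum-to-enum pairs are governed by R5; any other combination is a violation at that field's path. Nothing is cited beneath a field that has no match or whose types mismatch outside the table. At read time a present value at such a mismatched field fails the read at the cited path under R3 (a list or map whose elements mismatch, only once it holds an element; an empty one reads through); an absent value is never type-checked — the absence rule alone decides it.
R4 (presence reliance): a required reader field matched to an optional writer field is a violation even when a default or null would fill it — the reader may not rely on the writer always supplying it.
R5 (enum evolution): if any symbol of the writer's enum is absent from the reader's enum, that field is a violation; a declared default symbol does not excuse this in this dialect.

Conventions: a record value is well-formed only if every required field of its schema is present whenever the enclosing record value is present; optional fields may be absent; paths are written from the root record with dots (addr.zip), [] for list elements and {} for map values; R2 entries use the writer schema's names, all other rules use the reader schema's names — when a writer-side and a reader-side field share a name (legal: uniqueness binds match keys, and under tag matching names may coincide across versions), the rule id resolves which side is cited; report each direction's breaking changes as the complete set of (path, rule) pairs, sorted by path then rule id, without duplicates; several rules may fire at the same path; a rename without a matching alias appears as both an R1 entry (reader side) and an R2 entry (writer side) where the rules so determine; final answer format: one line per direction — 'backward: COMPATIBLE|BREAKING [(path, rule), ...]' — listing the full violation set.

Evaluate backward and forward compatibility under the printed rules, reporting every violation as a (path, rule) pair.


the writer's type comes first in each Invoice pair
backward analysis of Invoice with v2 as reader and v1 as writer:
  Kind -> Kind, writer required: severity aligns to severity
  map<string, string> -> map<string, string>, writer required: extras aligns to extras
  Meta -> Meta, writer optional: geo aligns to geo
  string -> string, writer required: nickname aligns to nickname
  float64 -> float64, writer required: latitude aligns to latitude
  string -> float32, writer required: geo.phone aligns to geo.phone
  int64 -> int64, writer required: geo.attempts aligns to geo.attempts
  bytes -> bytes, writer required: geo.checksum aligns to geo.checksum
  rule R3 violated at geo.phone
  => 1 violation(s): backward is BREAKING for Invoice
forward analysis of Invoice with v1 as reader and v2 as writer:
  Kind -> Kind, writer required: severity aligns to severity
  map<string, string> -> map<string, string>, writer required: extras aligns to extras
  Meta -> Meta, writer optional: geo aligns to geo
  string -> string, writer required: nickname aligns to nickname
  float64 -> float64, writer required: latitude aligns to latitude
  float32 -> string, writer required: geo.phone aligns to geo.phone
  int64 -> int64, writer required: geo.attempts aligns to geo.attempts
  bytes -> bytes, writer required: geo.checksum aligns to geo.checksum
  rule R3 violated at geo.phone
  => 1 violation(s): forward is BREAKING for Invoice

backward: BREAKING [(geo.phone, R3)]; forward: BREAKING [(geo.phone, R3)]


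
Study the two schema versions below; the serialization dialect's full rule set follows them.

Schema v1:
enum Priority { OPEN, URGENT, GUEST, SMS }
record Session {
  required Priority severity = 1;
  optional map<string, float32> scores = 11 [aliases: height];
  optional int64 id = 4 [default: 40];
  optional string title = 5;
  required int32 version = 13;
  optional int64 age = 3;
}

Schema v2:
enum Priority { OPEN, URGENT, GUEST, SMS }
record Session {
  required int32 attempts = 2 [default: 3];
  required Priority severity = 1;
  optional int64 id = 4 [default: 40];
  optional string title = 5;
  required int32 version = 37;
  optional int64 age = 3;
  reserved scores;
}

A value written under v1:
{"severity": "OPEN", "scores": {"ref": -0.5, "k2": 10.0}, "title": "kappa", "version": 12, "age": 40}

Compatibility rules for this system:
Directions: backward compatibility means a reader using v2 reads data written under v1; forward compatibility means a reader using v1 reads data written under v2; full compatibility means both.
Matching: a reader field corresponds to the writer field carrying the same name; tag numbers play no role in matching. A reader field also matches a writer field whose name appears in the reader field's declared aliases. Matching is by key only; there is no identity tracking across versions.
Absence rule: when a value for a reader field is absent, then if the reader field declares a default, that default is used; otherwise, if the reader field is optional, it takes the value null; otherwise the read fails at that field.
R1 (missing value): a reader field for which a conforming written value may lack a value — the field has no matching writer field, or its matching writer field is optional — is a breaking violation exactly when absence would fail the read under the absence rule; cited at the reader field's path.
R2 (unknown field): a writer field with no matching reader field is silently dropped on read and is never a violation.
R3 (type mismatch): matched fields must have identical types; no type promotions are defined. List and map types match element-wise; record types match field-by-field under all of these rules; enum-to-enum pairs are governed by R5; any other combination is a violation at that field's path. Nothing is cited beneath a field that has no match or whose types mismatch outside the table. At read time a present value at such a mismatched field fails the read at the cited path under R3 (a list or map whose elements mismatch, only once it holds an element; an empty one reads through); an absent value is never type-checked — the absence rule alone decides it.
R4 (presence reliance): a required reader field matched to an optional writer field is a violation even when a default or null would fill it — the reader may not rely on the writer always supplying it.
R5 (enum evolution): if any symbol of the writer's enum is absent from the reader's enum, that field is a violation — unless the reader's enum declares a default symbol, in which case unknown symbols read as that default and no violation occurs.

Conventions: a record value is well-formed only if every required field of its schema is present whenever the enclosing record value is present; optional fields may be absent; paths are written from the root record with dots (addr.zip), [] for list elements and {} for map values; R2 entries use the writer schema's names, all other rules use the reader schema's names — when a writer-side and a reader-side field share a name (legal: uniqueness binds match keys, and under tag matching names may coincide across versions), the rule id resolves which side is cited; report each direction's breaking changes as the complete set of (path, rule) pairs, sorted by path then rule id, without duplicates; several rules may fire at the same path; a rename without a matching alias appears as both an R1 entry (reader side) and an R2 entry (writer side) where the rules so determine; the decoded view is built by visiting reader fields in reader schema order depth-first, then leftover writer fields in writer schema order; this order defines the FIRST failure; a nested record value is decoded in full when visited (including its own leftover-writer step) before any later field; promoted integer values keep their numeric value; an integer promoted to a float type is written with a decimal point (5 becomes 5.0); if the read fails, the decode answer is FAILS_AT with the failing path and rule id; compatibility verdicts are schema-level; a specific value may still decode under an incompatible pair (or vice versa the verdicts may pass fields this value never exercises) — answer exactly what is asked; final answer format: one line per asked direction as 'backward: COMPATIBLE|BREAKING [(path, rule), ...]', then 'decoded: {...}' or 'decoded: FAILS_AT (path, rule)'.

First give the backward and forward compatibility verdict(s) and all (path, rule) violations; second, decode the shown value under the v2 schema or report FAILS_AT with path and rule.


in Session below, arrows point writer -> reader
backward analysis of Session with v2 as reader and v1 as writer:
  no writer field matches reader attempts
  severity: paired with writer severity (Priority -> Priority; writer required)
  id: paired with writer id (int64 -> int64; writer optional)
  title: paired with writer title (string -> string; writer optional)
  version: paired with writer version (int32 -> int32; writer required)
  age: paired with writer age (int64 -> int64; writer optional)
  scores (writer side), unknown to reader
  nothing fires on Session: backward is COMPATIBLE
forward analysis of Session with v1 as reader and v2 as writer:
  severity: paired with writer severity (Priority -> Priority; writer required)
  no writer field matches reader scores
  id: paired with writer id (int64 -> int64; writer optional)
  title: paired with writer title (string -> string; writer optional)
  version: paired with writer version (int32 -> int32; writer required)
  age: paired with writer age (int64 -> int64; writer optional)
  attempts (writer side), unknown to reader
  nothing fires on Session: forward is COMPATIBLE
decoding the Session value with the v2 reader:
  attempts := 3 (missing; default applied)
  severity := "OPEN"
  id := 40 (missing; default applied)
  title := "kappa"
  version := 12
  age := 40
  writer scores: no reader field; dropped
  => decoded: {"attempts": 3, "severity": "OPEN", "id": 40, "title": "kappa", "version": 12, "age": 40}

backward: COMPATIBLE []; forward: COMPATIBLE []; decoded: {"attempts": 3, "severity": "OPEN", "id": 40, "title": "kappa", "version": 12, "age": 40}


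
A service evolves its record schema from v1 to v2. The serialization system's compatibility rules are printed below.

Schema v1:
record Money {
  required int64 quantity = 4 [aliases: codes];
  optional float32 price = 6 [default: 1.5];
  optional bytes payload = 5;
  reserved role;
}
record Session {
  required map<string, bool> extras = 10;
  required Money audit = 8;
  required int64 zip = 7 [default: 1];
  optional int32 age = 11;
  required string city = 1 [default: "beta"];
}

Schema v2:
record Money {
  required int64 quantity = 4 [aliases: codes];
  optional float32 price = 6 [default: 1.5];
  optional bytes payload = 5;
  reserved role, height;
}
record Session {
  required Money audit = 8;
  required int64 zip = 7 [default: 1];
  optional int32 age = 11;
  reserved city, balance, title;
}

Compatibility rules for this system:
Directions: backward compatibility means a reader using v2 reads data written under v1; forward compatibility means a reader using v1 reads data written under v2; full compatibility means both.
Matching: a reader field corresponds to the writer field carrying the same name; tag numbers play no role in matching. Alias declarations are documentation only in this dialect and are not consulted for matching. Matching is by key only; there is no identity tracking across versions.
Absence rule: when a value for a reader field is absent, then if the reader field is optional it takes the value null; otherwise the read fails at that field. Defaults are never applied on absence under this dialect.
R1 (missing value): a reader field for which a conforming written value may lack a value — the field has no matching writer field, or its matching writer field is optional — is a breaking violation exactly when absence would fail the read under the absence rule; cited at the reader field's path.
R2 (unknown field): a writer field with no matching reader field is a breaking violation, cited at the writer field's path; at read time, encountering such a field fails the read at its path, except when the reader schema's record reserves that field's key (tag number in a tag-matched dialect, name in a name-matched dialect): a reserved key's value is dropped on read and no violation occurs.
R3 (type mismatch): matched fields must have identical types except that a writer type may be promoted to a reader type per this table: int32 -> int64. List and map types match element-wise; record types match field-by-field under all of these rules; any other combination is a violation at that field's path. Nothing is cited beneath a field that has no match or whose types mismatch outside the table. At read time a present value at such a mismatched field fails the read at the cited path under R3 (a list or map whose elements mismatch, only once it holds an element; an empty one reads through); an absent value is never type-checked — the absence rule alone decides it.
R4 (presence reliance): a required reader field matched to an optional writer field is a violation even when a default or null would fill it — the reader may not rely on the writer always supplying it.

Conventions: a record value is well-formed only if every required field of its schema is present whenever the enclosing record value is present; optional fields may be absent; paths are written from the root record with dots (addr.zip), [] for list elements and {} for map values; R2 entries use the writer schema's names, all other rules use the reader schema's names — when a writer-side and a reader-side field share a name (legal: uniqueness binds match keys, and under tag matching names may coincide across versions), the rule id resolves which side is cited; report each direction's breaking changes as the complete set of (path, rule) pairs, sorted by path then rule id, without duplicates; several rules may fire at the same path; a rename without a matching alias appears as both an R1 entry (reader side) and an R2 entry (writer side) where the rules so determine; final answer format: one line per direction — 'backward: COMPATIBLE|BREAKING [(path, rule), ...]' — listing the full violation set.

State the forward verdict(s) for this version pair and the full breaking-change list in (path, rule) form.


in Session below, arrows point writer -> reader
checking forward for Session: reader v1 against writer v2:
  no writer field matches reader extras
  audit: Money -> Money, writer required; from audit
  zip: int64 -> int64, writer required; from zip
  age: int32 -> int32, writer optional; from age
  no writer field matches reader city
  audit.quantity: int64 -> int64, writer required; from audit.quantity
  audit.price: float32 -> float32, writer optional; from audit.price
  audit.payload: bytes -> bytes, writer optional; from audit.payload
  violation R1 at city
  violation R1 at extras
  => forward: BREAKING (2)

forward: BREAKING [(city, R1), (extras, R1)]


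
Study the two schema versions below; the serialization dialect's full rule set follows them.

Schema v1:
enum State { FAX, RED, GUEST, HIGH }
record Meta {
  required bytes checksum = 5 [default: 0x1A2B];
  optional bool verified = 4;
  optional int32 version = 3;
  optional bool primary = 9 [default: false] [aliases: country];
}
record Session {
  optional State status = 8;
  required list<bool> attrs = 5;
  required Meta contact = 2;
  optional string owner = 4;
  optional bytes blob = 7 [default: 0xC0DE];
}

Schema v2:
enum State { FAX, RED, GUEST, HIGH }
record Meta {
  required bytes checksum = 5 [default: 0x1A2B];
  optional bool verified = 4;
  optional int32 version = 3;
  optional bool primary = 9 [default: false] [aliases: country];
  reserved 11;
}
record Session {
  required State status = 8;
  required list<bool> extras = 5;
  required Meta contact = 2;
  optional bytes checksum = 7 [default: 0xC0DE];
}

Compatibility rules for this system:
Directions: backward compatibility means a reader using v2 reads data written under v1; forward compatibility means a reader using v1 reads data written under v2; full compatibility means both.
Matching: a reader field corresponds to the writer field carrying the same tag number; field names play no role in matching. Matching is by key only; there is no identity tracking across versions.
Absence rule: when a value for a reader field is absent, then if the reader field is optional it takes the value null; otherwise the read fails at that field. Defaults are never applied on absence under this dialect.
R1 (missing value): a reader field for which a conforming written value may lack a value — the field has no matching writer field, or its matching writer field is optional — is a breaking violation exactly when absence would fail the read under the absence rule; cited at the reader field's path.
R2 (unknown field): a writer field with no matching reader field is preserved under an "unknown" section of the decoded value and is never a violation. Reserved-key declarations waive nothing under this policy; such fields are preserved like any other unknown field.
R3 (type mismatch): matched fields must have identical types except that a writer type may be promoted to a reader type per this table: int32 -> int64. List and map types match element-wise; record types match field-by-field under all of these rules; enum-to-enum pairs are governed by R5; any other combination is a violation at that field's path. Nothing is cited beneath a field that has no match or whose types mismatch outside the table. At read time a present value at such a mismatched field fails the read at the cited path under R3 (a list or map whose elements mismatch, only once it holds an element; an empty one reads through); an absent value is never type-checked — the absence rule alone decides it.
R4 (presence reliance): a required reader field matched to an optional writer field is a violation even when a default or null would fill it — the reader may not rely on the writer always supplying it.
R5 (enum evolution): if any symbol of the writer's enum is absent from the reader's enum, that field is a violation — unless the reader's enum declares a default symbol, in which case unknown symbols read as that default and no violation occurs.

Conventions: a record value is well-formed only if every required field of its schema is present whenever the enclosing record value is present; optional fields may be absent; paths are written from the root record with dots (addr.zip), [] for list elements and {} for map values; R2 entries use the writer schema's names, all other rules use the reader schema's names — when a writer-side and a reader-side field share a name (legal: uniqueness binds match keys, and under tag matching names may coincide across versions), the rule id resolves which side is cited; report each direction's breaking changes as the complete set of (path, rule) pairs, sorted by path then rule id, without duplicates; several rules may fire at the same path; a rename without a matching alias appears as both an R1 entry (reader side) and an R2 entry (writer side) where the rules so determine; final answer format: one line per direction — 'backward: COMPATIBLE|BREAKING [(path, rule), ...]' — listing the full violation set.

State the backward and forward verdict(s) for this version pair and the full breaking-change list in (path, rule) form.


backward: BREAKING [(status, R1), (status, R4)]; forward: COMPATIBLE []

each type pair in Session: writer, then reader
checking backward for Session: reader v2 against writer v1:
  status: paired with writer status (State -> State; writer optional)
  extras: paired with writer attrs (list<bool> -> list<bool>; writer required)
  contact: paired with writer contact (Meta -> Meta; writer required)
  checksum: paired with writer blob (bytes -> bytes; writer optional)
  leftover writer field: owner
  contact.checksum: paired with writer contact.checksum (bytes -> bytes; writer required)
  contact.verified: paired with writer contact.verified (bool -> bool; writer optional)
  contact.version: paired with writer contact.version (int32 -> int32; writer optional)
  contact.primary: paired with writer contact.primary (bool -> bool; writer optional)
  violation R1 at status
  violation R4 at status
  => backward verdict for Session: BREAKING, 2 violation(s)
checking forward for Session: reader v1 against writer v2:
  status: paired with writer status (State -> State; writer required)
  attrs: paired with writer extras (list<bool> -> list<bool>; writer required)
  contact: paired with writer contact (Meta -> Meta; writer required)
  owner: no writer-side match
  blob: paired with writer checksum (bytes -> bytes; writer optional)
  contact.checksum: paired with writer contact.checksum (bytes -> bytes; writer required)
  contact.verified: paired with writer contact.verified (bool -> bool; writer optional)
  contact.version: paired with writer contact.version (int32 -> int32; writer optional)
  contact.primary: paired with writer contact.primary (bool -> bool; writer optional)
  => forward: COMPATIBLE


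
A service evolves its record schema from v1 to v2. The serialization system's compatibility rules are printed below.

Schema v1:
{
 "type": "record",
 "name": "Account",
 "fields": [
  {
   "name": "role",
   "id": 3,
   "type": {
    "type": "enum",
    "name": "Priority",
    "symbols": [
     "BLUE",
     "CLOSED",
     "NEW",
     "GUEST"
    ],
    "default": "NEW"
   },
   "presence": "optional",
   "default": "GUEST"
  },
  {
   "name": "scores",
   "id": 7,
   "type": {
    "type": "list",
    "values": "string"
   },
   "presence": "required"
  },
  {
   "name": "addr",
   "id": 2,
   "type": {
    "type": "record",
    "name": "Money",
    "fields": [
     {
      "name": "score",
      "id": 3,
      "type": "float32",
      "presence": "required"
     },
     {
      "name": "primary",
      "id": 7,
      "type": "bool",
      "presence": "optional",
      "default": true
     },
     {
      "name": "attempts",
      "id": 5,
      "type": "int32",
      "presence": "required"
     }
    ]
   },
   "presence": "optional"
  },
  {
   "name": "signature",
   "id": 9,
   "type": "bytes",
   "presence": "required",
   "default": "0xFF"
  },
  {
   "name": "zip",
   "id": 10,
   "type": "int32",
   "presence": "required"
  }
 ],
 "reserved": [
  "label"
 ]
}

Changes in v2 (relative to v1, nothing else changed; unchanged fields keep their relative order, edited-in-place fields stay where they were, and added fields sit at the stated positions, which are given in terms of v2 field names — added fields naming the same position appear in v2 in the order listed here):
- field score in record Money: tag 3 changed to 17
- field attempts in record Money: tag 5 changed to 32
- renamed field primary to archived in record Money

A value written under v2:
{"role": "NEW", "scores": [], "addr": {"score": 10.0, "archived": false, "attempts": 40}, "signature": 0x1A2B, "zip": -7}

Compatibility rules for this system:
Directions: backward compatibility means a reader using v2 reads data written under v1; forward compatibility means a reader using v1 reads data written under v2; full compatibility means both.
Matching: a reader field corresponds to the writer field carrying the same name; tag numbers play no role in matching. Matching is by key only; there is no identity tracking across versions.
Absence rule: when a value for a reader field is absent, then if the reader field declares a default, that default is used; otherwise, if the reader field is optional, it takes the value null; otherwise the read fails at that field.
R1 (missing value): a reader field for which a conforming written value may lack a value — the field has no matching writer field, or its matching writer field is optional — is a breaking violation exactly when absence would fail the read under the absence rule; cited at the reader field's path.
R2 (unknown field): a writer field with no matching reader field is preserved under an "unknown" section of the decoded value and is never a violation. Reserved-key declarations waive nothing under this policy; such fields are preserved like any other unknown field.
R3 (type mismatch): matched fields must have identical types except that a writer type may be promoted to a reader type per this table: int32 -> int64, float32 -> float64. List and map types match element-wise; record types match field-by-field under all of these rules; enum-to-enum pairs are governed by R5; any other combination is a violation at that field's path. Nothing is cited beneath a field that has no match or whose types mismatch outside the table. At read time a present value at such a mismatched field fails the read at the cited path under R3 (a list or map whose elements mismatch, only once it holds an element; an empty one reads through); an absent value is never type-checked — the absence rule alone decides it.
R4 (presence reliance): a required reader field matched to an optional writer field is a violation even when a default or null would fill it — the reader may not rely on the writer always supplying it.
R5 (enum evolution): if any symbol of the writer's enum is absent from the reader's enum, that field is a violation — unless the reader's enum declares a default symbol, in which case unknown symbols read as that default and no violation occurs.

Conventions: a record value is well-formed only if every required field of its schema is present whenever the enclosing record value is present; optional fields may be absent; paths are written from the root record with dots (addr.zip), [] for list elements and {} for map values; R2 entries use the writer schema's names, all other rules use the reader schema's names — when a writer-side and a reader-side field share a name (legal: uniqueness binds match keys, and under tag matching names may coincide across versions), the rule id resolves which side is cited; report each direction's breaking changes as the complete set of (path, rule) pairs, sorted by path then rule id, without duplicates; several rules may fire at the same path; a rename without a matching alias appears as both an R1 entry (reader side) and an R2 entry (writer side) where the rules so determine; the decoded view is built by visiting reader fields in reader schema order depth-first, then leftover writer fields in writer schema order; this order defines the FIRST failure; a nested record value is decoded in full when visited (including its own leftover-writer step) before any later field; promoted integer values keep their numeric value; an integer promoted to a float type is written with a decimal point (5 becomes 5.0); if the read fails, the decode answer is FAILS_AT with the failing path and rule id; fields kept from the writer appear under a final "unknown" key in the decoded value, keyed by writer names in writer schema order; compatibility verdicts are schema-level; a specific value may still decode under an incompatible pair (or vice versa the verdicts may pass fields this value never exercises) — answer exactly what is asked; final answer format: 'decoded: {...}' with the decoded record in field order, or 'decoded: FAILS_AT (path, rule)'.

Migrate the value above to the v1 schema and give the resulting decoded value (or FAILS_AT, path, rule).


arrows below run writer -> reader for Account
decode walk for Account under reader schema v1:
  role := "NEW"
  scores := []
  addr.score := 10.0
  addr.primary := true (absent -> default)
  addr.attempts := 40
  writer addr.archived: kept under "unknown"
  signature := 0x1A2B
  zip := -7
  => decoded: {"role": "NEW", "scores": [], "addr": {"score": 10.0, "primary": true, "attempts": 40, "unknown": {"archived": false}}, "signature": 0x1A2B, "zip": -7}
the rest of the Account diff is inert for this question:
  field score in record Money: tag 3 changed to 17 -> no rule fires on it and the decoded Account view is identical with or without it
  field attempts in record Money: tag 5 changed to 32 -> no rule fires on it and the decoded Account view is identical with or without it

decoded: {"role": "NEW", "scores": [], "addr": {"score": 10.0, "primary": true, "attempts": 40, "unknown": {"archived": false}}, "signature": 0x1A2B, "zip": -7}


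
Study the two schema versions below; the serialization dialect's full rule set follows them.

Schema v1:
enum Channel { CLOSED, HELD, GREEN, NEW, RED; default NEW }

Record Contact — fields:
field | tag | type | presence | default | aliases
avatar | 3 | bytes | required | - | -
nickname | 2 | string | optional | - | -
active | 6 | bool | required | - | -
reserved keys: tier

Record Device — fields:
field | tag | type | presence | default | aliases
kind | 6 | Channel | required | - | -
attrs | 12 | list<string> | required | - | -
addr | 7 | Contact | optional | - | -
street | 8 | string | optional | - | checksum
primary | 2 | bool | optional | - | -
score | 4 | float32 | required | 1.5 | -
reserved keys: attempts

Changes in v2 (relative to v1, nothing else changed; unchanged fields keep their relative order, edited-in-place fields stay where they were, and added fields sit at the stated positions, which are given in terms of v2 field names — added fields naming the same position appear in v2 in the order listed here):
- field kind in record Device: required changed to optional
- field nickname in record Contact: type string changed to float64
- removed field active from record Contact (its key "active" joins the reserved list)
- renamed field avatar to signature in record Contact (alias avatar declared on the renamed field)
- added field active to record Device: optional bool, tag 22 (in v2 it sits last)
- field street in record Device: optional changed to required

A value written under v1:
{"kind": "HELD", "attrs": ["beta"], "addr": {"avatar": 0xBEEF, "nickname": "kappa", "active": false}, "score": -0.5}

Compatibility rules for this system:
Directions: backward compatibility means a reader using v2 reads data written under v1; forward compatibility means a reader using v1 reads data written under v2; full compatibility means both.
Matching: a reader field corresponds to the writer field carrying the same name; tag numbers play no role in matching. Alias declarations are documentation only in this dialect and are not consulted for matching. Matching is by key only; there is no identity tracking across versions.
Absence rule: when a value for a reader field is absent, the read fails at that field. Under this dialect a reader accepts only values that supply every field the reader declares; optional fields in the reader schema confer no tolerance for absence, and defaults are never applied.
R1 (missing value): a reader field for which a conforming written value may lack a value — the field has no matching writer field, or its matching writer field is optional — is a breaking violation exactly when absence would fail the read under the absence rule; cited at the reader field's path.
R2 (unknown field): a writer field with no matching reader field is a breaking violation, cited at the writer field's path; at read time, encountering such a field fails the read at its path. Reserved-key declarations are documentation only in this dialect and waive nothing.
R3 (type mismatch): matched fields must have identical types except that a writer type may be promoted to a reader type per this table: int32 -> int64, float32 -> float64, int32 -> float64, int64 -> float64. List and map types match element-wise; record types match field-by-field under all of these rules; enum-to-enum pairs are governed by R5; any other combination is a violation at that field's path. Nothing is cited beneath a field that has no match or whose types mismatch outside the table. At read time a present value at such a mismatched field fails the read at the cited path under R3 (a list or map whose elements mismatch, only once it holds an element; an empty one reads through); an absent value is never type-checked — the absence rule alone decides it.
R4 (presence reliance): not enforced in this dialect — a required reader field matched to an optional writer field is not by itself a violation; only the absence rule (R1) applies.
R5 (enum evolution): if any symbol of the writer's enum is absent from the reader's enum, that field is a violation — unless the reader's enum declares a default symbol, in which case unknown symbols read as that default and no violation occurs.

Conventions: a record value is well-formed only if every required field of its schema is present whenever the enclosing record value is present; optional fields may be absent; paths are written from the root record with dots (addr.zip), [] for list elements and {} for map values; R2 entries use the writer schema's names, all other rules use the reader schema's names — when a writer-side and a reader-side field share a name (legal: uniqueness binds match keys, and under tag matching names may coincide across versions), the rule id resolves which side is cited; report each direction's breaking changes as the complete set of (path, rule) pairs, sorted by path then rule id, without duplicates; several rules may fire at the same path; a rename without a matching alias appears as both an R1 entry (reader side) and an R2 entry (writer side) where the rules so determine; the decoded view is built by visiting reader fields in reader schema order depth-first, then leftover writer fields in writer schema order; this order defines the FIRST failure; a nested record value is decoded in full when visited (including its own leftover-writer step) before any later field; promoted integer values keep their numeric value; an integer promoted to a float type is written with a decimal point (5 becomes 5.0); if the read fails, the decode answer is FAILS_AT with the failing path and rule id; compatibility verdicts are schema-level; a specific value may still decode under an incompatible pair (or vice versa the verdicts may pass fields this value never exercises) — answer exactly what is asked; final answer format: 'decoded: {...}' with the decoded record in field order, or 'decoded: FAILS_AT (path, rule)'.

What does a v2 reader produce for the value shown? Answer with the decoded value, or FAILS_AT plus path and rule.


decoded: FAILS_AT (addr.signature, R1)

arrows below run writer -> reader for Device
decoding the Device value with the v2 reader:
  kind := "HELD"
  attrs := ["beta"]
  read fails at addr.signature under R1 (no fill)
  => FAILS_AT (addr.signature, R1)
checking off the Device differences that do not matter here:
  field kind in record Device: required changed to optional -> schema-level compatibility only; this Device value's decode is unchanged
  field nickname in record Contact: type string changed to float64 -> schema-level compatibility only; this Device value's decode is unchanged
  removed field active from record Contact (its key "active" joins the reserved list) -> schema-level compatibility only; this Device value's decode is unchanged
  added field active to record Device: optional bool, tag 22 (in v2 it sits last) -> schema-level compatibility only; this Device value's decode is unchanged
  field street in record Device: optional changed to required -> schema-level compatibility only; this Device value's decode is unchanged


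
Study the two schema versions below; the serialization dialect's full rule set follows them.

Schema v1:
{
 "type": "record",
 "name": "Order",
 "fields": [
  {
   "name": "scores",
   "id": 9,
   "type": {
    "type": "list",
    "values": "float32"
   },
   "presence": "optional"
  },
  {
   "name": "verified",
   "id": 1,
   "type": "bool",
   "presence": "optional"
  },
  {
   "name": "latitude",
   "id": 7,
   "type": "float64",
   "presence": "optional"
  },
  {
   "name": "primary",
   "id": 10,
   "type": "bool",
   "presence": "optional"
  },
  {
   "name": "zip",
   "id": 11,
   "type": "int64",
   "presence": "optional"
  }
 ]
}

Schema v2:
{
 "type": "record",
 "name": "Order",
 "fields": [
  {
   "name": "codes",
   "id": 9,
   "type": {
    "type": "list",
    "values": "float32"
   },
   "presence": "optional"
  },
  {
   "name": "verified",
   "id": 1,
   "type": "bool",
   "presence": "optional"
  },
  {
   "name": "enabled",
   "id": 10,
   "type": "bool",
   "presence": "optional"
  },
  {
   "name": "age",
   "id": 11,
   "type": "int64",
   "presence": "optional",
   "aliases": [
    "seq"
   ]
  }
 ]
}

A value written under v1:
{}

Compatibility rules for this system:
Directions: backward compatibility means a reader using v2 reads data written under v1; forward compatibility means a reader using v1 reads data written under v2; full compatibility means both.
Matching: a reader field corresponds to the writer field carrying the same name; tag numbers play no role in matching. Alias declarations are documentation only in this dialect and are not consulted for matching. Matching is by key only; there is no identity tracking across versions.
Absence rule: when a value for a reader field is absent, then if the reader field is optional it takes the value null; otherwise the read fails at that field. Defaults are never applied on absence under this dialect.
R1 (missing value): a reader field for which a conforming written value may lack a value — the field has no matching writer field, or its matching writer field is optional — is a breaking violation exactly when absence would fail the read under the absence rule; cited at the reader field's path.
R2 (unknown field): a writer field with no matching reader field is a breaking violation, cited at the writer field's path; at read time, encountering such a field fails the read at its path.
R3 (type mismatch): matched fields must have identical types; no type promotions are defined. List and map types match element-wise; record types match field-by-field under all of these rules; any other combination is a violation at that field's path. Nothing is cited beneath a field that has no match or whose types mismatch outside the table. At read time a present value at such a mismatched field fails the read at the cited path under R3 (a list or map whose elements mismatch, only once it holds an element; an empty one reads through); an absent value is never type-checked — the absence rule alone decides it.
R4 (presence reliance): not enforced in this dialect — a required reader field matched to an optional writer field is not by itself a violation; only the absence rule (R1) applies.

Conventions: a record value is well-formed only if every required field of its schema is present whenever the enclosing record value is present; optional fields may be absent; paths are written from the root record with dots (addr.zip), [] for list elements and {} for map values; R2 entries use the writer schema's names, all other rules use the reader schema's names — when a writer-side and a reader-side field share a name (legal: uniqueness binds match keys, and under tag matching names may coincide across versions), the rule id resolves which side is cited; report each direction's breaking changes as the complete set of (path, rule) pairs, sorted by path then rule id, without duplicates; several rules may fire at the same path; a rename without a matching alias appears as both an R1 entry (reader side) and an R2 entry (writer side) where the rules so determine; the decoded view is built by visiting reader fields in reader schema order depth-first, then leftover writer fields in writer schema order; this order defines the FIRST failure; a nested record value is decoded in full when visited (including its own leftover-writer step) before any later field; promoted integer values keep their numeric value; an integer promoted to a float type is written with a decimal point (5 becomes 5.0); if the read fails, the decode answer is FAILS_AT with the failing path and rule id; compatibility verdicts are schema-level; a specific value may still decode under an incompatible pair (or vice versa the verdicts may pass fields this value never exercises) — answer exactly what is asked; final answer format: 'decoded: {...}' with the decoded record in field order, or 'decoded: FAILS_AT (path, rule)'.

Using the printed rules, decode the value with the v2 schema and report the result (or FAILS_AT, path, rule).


the writer's type comes first in each Order pair
decode walk for Order under reader schema v2:
  codes := null (not supplied -> null)
  verified := null (not supplied -> null)
  enabled := null (not supplied -> null)
  age := null (not supplied -> null)
  => decoded: {"codes": null, "verified": null, "enabled": null, "age": null}

decoded: {"codes": null, "verified": null, "enabled": null, "age": null}
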